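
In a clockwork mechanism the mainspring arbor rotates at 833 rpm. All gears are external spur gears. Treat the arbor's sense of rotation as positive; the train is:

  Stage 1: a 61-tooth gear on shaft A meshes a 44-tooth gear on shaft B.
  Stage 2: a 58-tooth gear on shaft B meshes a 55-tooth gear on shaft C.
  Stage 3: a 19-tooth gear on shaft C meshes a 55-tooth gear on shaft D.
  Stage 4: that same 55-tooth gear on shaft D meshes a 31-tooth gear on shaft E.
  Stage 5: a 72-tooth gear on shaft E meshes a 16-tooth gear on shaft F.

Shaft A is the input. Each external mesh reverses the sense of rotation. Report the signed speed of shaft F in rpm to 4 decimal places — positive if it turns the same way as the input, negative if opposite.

-3358.8599 rpm (opposite to input, |ω| = 3358.8599 rpm)

Stage 1 [61T→44T]: ω = 833.0000×61/44 = 1154.8409 rpm, dir flips to −; running = −1154.8409
Stage 2 [58T→55T]: ω = 1154.8409×58/55 = 1217.8322 rpm, dir flips to +; running = +1217.8322
Stage 3 [19T→55T]: ω = 1217.8322×19/55 = 420.7057 rpm, dir flips to −; running = −420.7057
Stage 4 [55T→31T]: ω = 420.7057×55/31 = 746.4133 rpm, dir flips to +; running = +746.4133
Stage 5 [72T→16T]: ω = 746.4133×72/16 = 3358.8599 rpm, dir flips to −; running = −3358.8599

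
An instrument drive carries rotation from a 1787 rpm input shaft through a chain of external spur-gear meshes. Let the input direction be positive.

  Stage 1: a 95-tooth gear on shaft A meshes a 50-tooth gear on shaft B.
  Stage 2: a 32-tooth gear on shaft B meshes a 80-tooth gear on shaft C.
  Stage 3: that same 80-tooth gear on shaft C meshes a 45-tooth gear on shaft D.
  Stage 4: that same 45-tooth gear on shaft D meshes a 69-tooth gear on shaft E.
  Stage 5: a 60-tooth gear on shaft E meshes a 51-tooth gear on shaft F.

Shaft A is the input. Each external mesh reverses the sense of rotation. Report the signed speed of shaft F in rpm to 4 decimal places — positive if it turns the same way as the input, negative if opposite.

-1852.5081 rpm (opposite to input, |ω| = 1852.5081 rpm)

Stage 1 [95T→50T]: ω = 1787.0000×95/50 = 3395.3000 rpm, dir flips to −; running = −3395.3000
Stage 2 [32T→80T]: ω = 3395.3000×32/80 = 1358.1200 rpm, dir flips to +; running = +1358.1200
Stage 3 [80T→45T]: ω = 1358.1200×80/45 = 2414.4356 rpm, dir flips to −; running = −2414.4356
Stage 4 [45T→69T]: ω = 2414.4356×45/69 = 1574.6319 rpm, dir flips to +; running = +1574.6319
Stage 5 [60T→51T]: ω = 1574.6319×60/51 = 1852.5081 rpm, dir flips to −; running = −1852.5081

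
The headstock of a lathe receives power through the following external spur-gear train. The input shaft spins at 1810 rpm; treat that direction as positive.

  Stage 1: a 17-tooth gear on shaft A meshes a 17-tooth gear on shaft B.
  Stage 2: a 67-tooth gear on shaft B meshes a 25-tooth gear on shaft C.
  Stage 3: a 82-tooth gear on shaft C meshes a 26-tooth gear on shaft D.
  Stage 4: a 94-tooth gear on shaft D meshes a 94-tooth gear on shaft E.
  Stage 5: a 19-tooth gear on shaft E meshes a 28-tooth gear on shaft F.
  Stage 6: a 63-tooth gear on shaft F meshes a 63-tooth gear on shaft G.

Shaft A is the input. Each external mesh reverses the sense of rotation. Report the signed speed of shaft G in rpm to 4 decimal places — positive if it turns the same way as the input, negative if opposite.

+10381.2451 rpm (same as input, |ω| = 10381.2451 rpm)

Stage 1 [17T→17T]: ω = 1810.0000×17/17 = 1810.0000 rpm, dir flips to −; running = −1810.0000
Stage 2 [67T→25T]: ω = 1810.0000×67/25 = 4850.8000 rpm, dir flips to +; running = +4850.8000
Stage 3 [82T→26T]: ω = 4850.8000×82/26 = 15298.6769 rpm, dir flips to −; running = −15298.6769
Stage 4 [94T→94T]: ω = 15298.6769×94/94 = 15298.6769 rpm, dir flips to +; running = +15298.6769
Stage 5 [19T→28T]: ω = 15298.6769×19/28 = 10381.2451 rpm, dir flips to −; running = −10381.2451
Stage 6 [63T→63T]: ω = 10381.2451×63/63 = 10381.2451 rpm, dir flips to +; running = +10381.2451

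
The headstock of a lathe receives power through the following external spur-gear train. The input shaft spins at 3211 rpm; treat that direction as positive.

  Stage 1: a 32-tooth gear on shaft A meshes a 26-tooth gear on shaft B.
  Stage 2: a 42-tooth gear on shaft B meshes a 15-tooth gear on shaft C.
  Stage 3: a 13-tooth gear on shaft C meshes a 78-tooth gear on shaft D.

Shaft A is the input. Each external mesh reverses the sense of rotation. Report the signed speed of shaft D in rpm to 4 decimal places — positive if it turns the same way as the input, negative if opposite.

Stage 1 [32T→26T]: ω = 3211.0000×32/26 = 3952.0000 rpm, dir flips to −; running = −3952.0000
Stage 2 [42T→15T]: ω = 3952.0000×42/15 = 11065.6000 rpm, dir flips to +; running = +11065.6000
Stage 3 [13T→78T]: ω = 11065.6000×13/78 = 1844.2667 rpm, dir flips to −; running = −1844.2667

-1844.2667 rpm (opposite to input, |ω| = 1844.2667 rpm)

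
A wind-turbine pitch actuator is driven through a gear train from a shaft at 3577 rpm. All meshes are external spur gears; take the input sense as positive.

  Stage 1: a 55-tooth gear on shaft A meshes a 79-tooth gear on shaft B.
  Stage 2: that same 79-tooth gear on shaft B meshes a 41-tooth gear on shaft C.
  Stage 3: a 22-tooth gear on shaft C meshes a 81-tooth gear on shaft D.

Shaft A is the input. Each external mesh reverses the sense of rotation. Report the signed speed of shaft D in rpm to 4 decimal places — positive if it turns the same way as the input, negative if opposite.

Stage 1 [55T→79T]: ω = 3577.0000×55/79 = 2490.3165 rpm, dir flips to −; running = −2490.3165
Stage 2 [79T→41T]: ω = 2490.3165×79/41 = 4798.4146 rpm, dir flips to +; running = +4798.4146
Stage 3 [22T→81T]: ω = 4798.4146×22/81 = 1303.2731 rpm, dir flips to −; running = −1303.2731

-1303.2731 rpm (opposite to input, |ω| = 1303.2731 rpm)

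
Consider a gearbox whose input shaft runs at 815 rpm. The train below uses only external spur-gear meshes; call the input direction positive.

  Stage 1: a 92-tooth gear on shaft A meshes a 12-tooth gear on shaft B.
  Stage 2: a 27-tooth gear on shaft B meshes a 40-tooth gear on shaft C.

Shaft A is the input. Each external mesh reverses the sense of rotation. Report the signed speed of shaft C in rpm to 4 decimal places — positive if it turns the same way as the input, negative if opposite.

Stage 1 [92T→12T]: ω = 815.0000×92/12 = 6248.3333 rpm, dir flips to −; running = −6248.3333
Stage 2 [27T→40T]: ω = 6248.3333×27/40 = 4217.6250 rpm, dir flips to +; running = +4217.6250

+4217.6250 rpm (same as input, |ω| = 4217.6250 rpm)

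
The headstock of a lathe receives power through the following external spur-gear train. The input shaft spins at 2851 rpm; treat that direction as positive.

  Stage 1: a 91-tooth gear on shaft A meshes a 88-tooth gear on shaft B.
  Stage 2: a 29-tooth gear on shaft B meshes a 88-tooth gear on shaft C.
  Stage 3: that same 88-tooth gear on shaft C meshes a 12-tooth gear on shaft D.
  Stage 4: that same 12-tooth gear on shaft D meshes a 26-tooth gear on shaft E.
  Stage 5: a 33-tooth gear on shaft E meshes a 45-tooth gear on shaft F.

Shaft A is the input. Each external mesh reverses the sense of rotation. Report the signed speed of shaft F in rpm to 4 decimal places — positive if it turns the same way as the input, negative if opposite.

Stage 1 [91T→88T]: ω = 2851.0000×91/88 = 2948.1932 rpm, dir flips to −; running = −2948.1932
Stage 2 [29T→88T]: ω = 2948.1932×29/88 = 971.5637 rpm, dir flips to +; running = +971.5637
Stage 3 [88T→12T]: ω = 971.5637×88/12 = 7124.8002 rpm, dir flips to −; running = −7124.8002
Stage 4 [12T→26T]: ω = 7124.8002×12/26 = 3288.3693 rpm, dir flips to +; running = +3288.3693
Stage 5 [33T→45T]: ω = 3288.3693×33/45 = 2411.4708 rpm, dir flips to −; running = −2411.4708

-2411.4708 rpm (opposite to input, |ω| = 2411.4708 rpm)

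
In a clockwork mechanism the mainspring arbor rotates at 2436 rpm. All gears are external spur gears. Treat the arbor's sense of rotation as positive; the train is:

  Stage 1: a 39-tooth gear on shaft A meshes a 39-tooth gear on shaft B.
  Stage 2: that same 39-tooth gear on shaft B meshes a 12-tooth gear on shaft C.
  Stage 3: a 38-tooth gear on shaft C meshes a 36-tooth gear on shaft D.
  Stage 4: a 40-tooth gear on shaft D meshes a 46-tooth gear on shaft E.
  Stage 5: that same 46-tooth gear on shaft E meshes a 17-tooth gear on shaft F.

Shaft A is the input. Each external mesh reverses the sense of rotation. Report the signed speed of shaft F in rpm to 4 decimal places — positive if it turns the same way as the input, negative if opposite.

Stage 1 [39T→39T]: ω = 2436.0000×39/39 = 2436.0000 rpm, dir flips to −; running = −2436.0000
Stage 2 [39T→12T]: ω = 2436.0000×39/12 = 7917.0000 rpm, dir flips to +; running = +7917.0000
Stage 3 [38T→36T]: ω = 7917.0000×38/36 = 8356.8333 rpm, dir flips to −; running = −8356.8333
Stage 4 [40T→46T]: ω = 8356.8333×40/46 = 7266.8116 rpm, dir flips to +; running = +7266.8116
Stage 5 [46T→17T]: ω = 7266.8116×46/17 = 19663.1373 rpm, dir flips to −; running = −19663.1373

-19663.1373 rpm (opposite to input, |ω| = 19663.1373 rpm)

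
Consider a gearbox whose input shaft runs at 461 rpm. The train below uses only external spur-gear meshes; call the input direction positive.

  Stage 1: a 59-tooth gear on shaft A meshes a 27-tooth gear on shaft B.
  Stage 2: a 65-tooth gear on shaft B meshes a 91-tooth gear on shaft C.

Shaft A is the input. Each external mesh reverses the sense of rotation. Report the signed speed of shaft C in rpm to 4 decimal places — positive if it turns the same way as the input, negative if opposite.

Stage 1 [59T→27T]: ω = 461.0000×59/27 = 1007.3704 rpm, dir flips to −; running = −1007.3704
Stage 2 [65T→91T]: ω = 1007.3704×65/91 = 719.5503 rpm, dir flips to +; running = +719.5503

+719.5503 rpm (same as input, |ω| = 719.5503 rpm)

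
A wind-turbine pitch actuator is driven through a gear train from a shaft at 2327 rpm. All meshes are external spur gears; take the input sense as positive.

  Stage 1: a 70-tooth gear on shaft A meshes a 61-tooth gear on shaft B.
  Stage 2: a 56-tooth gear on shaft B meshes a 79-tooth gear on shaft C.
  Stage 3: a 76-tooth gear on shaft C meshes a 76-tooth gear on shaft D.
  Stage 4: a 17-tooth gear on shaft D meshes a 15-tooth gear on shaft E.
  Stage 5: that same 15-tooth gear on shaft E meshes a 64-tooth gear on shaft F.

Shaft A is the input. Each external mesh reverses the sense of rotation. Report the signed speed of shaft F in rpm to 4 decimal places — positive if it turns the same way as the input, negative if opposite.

-502.7991 rpm (opposite to input, |ω| = 502.7991 rpm)

Stage 1 [70T→61T]: ω = 2327.0000×70/61 = 2670.3279 rpm, dir flips to −; running = −2670.3279
Stage 2 [56T→79T]: ω = 2670.3279×56/79 = 1892.8906 rpm, dir flips to +; running = +1892.8906
Stage 3 [76T→76T]: ω = 1892.8906×76/76 = 1892.8906 rpm, dir flips to −; running = −1892.8906
Stage 4 [17T→15T]: ω = 1892.8906×17/15 = 2145.2761 rpm, dir flips to +; running = +2145.2761
Stage 5 [15T→64T]: ω = 2145.2761×15/64 = 502.7991 rpm, dir flips to −; running = −502.7991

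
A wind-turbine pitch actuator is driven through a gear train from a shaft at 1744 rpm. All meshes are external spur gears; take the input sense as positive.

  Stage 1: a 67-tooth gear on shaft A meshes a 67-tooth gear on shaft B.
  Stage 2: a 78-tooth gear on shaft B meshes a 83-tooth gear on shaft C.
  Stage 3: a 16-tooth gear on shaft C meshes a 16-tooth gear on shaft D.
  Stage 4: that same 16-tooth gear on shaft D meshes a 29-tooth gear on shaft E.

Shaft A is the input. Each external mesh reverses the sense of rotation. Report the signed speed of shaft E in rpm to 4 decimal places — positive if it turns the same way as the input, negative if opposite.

+904.2426 rpm (same as input, |ω| = 904.2426 rpm)

Stage 1 [67T→67T]: ω = 1744.0000×67/67 = 1744.0000 rpm, dir flips to −; running = −1744.0000
Stage 2 [78T→83T]: ω = 1744.0000×78/83 = 1638.9398 rpm, dir flips to +; running = +1638.9398
Stage 3 [16T→16T]: ω = 1638.9398×16/16 = 1638.9398 rpm, dir flips to −; running = −1638.9398
Stage 4 [16T→29T]: ω = 1638.9398×16/29 = 904.2426 rpm, dir flips to +; running = +904.2426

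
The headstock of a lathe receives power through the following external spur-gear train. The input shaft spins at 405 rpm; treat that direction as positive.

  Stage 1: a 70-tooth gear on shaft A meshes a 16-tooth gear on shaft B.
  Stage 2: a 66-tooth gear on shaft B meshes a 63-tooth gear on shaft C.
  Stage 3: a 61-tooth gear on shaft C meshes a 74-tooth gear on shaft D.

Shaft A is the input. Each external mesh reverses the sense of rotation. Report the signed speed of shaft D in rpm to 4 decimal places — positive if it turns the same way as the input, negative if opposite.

Stage 1 [70T→16T]: ω = 405.0000×70/16 = 1771.8750 rpm, dir flips to −; running = −1771.8750
Stage 2 [66T→63T]: ω = 1771.8750×66/63 = 1856.2500 rpm, dir flips to +; running = +1856.2500
Stage 3 [61T→74T]: ω = 1856.2500×61/74 = 1530.1520 rpm, dir flips to −; running = −1530.1520

-1530.1520 rpm (opposite to input, |ω| = 1530.1520 rpm)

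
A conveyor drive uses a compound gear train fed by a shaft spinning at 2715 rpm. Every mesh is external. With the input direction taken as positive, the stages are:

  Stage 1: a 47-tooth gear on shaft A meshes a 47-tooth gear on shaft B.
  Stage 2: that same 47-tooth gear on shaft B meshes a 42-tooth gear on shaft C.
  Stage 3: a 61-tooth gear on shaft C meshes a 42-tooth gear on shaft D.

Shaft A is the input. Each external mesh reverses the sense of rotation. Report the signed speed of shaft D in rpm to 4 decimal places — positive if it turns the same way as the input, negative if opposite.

Stage 1 [47T→47T]: ω = 2715.0000×47/47 = 2715.0000 rpm, dir flips to −; running = −2715.0000
Stage 2 [47T→42T]: ω = 2715.0000×47/42 = 3038.2143 rpm, dir flips to +; running = +3038.2143
Stage 3 [61T→42T]: ω = 3038.2143×61/42 = 4412.6446 rpm, dir flips to −; running = −4412.6446

-4412.6446 rpm (opposite to input, |ω| = 4412.6446 rpm)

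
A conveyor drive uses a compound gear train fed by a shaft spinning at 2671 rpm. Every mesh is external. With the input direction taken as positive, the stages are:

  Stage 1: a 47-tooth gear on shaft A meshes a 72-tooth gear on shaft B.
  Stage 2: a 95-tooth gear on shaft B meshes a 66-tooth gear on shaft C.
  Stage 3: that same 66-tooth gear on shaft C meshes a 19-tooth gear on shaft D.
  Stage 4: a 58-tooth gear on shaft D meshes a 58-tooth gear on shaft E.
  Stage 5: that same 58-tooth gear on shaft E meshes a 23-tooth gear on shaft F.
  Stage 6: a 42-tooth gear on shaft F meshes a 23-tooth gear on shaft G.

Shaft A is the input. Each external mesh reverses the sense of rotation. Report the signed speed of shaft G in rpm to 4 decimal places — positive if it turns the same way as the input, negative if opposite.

Stage 1 [47T→72T]: ω = 2671.0000×47/72 = 1743.5694 rpm, dir flips to −; running = −1743.5694
Stage 2 [95T→66T]: ω = 1743.5694×95/66 = 2509.6833 rpm, dir flips to +; running = +2509.6833
Stage 3 [66T→19T]: ω = 2509.6833×66/19 = 8717.8472 rpm, dir flips to −; running = −8717.8472
Stage 4 [58T→58T]: ω = 8717.8472×58/58 = 8717.8472 rpm, dir flips to +; running = +8717.8472
Stage 5 [58T→23T]: ω = 8717.8472×58/23 = 21984.1365 rpm, dir flips to −; running = −21984.1365
Stage 6 [42T→23T]: ω = 21984.1365×42/23 = 40144.9449 rpm, dir flips to +; running = +40144.9449

+40144.9449 rpm (same as input, |ω| = 40144.9449 rpm)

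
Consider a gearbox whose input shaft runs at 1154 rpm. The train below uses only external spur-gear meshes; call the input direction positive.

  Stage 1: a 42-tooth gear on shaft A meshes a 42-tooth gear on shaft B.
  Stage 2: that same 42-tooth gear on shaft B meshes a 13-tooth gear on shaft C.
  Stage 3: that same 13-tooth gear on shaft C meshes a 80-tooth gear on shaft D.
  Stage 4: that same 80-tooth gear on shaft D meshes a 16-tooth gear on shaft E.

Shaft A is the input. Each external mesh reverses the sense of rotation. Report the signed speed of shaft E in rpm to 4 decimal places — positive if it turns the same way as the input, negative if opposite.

Stage 1 [42T→42T]: ω = 1154.0000×42/42 = 1154.0000 rpm, dir flips to −; running = −1154.0000
Stage 2 [42T→13T]: ω = 1154.0000×42/13 = 3728.3077 rpm, dir flips to +; running = +3728.3077
Stage 3 [13T→80T]: ω = 3728.3077×13/80 = 605.8500 rpm, dir flips to −; running = −605.8500
Stage 4 [80T→16T]: ω = 605.8500×80/16 = 3029.2500 rpm, dir flips to +; running = +3029.2500

+3029.2500 rpm (same as input, |ω| = 3029.2500 rpm)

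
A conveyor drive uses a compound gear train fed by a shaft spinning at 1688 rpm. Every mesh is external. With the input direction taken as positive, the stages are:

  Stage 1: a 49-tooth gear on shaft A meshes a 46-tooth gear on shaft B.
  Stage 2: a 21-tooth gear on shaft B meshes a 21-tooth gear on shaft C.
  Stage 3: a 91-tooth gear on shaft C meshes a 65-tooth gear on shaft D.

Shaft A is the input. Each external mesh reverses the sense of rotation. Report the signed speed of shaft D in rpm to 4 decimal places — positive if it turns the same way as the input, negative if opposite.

-2517.3217 rpm (opposite to input, |ω| = 2517.3217 rpm)

Stage 1 [49T→46T]: ω = 1688.0000×49/46 = 1798.0870 rpm, dir flips to −; running = −1798.0870
Stage 2 [21T→21T]: ω = 1798.0870×21/21 = 1798.0870 rpm, dir flips to +; running = +1798.0870
Stage 3 [91T→65T]: ω = 1798.0870×91/65 = 2517.3217 rpm, dir flips to −; running = −2517.3217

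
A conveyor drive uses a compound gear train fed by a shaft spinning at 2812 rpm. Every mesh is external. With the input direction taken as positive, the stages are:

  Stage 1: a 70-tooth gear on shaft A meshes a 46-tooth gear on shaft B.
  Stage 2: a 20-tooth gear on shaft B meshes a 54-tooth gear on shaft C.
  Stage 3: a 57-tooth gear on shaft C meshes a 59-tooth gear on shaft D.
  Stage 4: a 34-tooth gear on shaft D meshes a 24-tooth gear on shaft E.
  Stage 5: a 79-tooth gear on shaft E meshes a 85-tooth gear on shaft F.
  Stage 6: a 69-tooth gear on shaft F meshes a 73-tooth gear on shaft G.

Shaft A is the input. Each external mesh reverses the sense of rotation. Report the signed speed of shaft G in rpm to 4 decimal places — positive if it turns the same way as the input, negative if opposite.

Stage 1 [70T→46T]: ω = 2812.0000×70/46 = 4279.1304 rpm, dir flips to −; running = −4279.1304
Stage 2 [20T→54T]: ω = 4279.1304×20/54 = 1584.8631 rpm, dir flips to +; running = +1584.8631
Stage 3 [57T→59T]: ω = 1584.8631×57/59 = 1531.1390 rpm, dir flips to −; running = −1531.1390
Stage 4 [34T→24T]: ω = 1531.1390×34/24 = 2169.1135 rpm, dir flips to +; running = +2169.1135
Stage 5 [79T→85T]: ω = 2169.1135×79/85 = 2015.9996 rpm, dir flips to −; running = −2015.9996
Stage 6 [69T→73T]: ω = 2015.9996×69/73 = 1905.5339 rpm, dir flips to +; running = +1905.5339

+1905.5339 rpm (same as input, |ω| = 1905.5339 rpm)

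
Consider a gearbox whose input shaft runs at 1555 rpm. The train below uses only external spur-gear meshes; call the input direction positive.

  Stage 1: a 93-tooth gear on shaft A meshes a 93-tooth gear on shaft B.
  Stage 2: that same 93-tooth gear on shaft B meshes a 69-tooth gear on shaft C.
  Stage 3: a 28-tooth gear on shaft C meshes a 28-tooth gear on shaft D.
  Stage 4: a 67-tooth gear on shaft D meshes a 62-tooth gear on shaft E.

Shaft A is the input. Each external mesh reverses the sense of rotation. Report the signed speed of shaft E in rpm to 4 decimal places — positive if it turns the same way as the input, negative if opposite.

+2264.8913 rpm (same as input, |ω| = 2264.8913 rpm)

Stage 1 [93T→93T]: ω = 1555.0000×93/93 = 1555.0000 rpm, dir flips to −; running = −1555.0000
Stage 2 [93T→69T]: ω = 1555.0000×93/69 = 2095.8696 rpm, dir flips to +; running = +2095.8696
Stage 3 [28T→28T]: ω = 2095.8696×28/28 = 2095.8696 rpm, dir flips to −; running = −2095.8696
Stage 4 [67T→62T]: ω = 2095.8696×67/62 = 2264.8913 rpm, dir flips to +; running = +2264.8913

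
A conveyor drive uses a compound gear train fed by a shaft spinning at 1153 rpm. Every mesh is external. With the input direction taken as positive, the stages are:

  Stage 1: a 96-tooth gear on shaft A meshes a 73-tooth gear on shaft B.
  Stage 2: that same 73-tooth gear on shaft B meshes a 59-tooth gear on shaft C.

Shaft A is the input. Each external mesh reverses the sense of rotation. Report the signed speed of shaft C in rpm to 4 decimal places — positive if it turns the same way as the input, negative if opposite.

+1876.0678 rpm (same as input, |ω| = 1876.0678 rpm)

Stage 1 [96T→73T]: ω = 1153.0000×96/73 = 1516.2740 rpm, dir flips to −; running = −1516.2740
Stage 2 [73T→59T]: ω = 1516.2740×73/59 = 1876.0678 rpm, dir flips to +; running = +1876.0678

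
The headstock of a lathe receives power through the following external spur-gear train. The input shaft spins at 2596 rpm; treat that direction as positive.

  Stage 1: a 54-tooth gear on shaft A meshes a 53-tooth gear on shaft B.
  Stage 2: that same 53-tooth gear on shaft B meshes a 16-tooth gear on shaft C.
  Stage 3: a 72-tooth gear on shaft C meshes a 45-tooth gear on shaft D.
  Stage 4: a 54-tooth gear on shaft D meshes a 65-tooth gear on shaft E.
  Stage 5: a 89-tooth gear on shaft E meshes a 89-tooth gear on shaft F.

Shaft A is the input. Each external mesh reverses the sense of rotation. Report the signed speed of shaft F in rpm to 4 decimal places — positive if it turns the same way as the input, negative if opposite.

Stage 1 [54T→53T]: ω = 2596.0000×54/53 = 2644.9811 rpm, dir flips to −; running = −2644.9811
Stage 2 [53T→16T]: ω = 2644.9811×53/16 = 8761.5000 rpm, dir flips to +; running = +8761.5000
Stage 3 [72T→45T]: ω = 8761.5000×72/45 = 14018.4000 rpm, dir flips to −; running = −14018.4000
Stage 4 [54T→65T]: ω = 14018.4000×54/65 = 11646.0554 rpm, dir flips to +; running = +11646.0554
Stage 5 [89T→89T]: ω = 11646.0554×89/89 = 11646.0554 rpm, dir flips to −; running = −11646.0554

-11646.0554 rpm (opposite to input, |ω| = 11646.0554 rpm)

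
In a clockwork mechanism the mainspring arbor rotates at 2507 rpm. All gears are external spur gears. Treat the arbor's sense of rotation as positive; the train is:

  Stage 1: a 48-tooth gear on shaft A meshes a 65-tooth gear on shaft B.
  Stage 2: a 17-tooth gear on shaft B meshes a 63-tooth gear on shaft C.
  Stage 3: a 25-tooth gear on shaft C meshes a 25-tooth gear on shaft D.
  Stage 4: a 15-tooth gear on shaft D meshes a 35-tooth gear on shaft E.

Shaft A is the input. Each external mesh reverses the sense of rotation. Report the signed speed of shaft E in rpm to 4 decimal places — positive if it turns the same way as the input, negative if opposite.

Stage 1 [48T→65T]: ω = 2507.0000×48/65 = 1851.3231 rpm, dir flips to −; running = −1851.3231
Stage 2 [17T→63T]: ω = 1851.3231×17/63 = 499.5634 rpm, dir flips to +; running = +499.5634
Stage 3 [25T→25T]: ω = 499.5634×25/25 = 499.5634 rpm, dir flips to −; running = −499.5634
Stage 4 [15T→35T]: ω = 499.5634×15/35 = 214.0986 rpm, dir flips to +; running = +214.0986

+214.0986 rpm (same as input, |ω| = 214.0986 rpm)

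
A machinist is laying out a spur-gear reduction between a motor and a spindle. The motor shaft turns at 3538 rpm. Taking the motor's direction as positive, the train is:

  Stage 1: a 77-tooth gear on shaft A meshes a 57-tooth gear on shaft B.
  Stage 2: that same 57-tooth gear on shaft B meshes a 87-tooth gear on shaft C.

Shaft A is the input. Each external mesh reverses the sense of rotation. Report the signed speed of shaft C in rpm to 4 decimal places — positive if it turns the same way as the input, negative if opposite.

+3131.3333 rpm (same as input, |ω| = 3131.3333 rpm)

Stage 1 [77T→57T]: ω = 3538.0000×77/57 = 4779.4035 rpm, dir flips to −; running = −4779.4035
Stage 2 [57T→87T]: ω = 4779.4035×57/87 = 3131.3333 rpm, dir flips to +; running = +3131.3333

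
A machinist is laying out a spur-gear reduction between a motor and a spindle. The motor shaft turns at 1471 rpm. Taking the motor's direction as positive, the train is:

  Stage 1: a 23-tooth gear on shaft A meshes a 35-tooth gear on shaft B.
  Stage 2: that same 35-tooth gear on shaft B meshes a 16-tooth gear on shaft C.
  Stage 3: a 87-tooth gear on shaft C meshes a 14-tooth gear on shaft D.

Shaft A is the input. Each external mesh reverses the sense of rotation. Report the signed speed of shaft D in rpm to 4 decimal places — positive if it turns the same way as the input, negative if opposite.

-13140.4955 rpm (opposite to input, |ω| = 13140.4955 rpm)

Stage 1 [23T→35T]: ω = 1471.0000×23/35 = 966.6571 rpm, dir flips to −; running = −966.6571
Stage 2 [35T→16T]: ω = 966.6571×35/16 = 2114.5625 rpm, dir flips to +; running = +2114.5625
Stage 3 [87T→14T]: ω = 2114.5625×87/14 = 13140.4955 rpm, dir flips to −; running = −13140.4955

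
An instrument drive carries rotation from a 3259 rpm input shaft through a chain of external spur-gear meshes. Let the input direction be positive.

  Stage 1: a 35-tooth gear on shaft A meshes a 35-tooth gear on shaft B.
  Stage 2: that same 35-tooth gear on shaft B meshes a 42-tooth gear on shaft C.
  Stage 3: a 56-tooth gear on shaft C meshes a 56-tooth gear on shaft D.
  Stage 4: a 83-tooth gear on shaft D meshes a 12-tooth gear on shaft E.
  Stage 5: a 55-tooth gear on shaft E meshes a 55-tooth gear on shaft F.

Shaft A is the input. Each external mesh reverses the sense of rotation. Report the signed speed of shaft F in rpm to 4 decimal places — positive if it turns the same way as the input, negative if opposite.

Stage 1 [35T→35T]: ω = 3259.0000×35/35 = 3259.0000 rpm, dir flips to −; running = −3259.0000
Stage 2 [35T→42T]: ω = 3259.0000×35/42 = 2715.8333 rpm, dir flips to +; running = +2715.8333
Stage 3 [56T→56T]: ω = 2715.8333×56/56 = 2715.8333 rpm, dir flips to −; running = −2715.8333
Stage 4 [83T→12T]: ω = 2715.8333×83/12 = 18784.5139 rpm, dir flips to +; running = +18784.5139
Stage 5 [55T→55T]: ω = 18784.5139×55/55 = 18784.5139 rpm, dir flips to −; running = −18784.5139

-18784.5139 rpm (opposite to input, |ω| = 18784.5139 rpm)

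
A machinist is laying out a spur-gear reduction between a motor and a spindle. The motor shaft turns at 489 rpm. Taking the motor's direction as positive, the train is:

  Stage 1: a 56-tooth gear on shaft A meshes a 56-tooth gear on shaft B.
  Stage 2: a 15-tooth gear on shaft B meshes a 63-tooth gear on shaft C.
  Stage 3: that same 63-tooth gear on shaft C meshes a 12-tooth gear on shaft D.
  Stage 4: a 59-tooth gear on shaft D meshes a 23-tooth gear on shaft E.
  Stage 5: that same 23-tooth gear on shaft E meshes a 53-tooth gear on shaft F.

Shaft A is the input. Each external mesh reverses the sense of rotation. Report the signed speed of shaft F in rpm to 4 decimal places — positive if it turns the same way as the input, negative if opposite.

-680.4481 rpm (opposite to input, |ω| = 680.4481 rpm)

Stage 1 [56T→56T]: ω = 489.0000×56/56 = 489.0000 rpm, dir flips to −; running = −489.0000
Stage 2 [15T→63T]: ω = 489.0000×15/63 = 116.4286 rpm, dir flips to +; running = +116.4286
Stage 3 [63T→12T]: ω = 116.4286×63/12 = 611.2500 rpm, dir flips to −; running = −611.2500
Stage 4 [59T→23T]: ω = 611.2500×59/23 = 1567.9891 rpm, dir flips to +; running = +1567.9891
Stage 5 [23T→53T]: ω = 1567.9891×23/53 = 680.4481 rpm, dir flips to −; running = −680.4481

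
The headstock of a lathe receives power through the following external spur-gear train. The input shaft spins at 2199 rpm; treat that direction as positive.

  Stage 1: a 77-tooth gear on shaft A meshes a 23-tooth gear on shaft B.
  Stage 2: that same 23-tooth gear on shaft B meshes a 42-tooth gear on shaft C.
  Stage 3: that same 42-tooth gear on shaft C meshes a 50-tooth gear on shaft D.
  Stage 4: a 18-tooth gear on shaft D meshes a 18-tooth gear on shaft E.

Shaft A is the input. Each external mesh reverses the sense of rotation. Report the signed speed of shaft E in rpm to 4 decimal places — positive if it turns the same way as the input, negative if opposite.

+3386.4600 rpm (same as input, |ω| = 3386.4600 rpm)

Stage 1 [77T→23T]: ω = 2199.0000×77/23 = 7361.8696 rpm, dir flips to −; running = −7361.8696
Stage 2 [23T→42T]: ω = 7361.8696×23/42 = 4031.5000 rpm, dir flips to +; running = +4031.5000
Stage 3 [42T→50T]: ω = 4031.5000×42/50 = 3386.4600 rpm, dir flips to −; running = −3386.4600
Stage 4 [18T→18T]: ω = 3386.4600×18/18 = 3386.4600 rpm, dir flips to +; running = +3386.4600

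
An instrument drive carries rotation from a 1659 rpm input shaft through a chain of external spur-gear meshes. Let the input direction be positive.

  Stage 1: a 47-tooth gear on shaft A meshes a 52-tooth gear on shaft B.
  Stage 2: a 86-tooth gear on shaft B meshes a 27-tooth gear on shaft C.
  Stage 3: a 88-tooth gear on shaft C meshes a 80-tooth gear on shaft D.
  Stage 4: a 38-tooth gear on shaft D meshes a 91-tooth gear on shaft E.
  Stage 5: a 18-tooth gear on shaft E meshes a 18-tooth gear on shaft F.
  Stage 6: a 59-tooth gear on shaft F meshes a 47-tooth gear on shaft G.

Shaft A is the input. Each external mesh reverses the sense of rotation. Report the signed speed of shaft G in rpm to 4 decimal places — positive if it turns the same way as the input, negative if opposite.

Stage 1 [47T→52T]: ω = 1659.0000×47/52 = 1499.4808 rpm, dir flips to −; running = −1499.4808
Stage 2 [86T→27T]: ω = 1499.4808×86/27 = 4776.1239 rpm, dir flips to +; running = +4776.1239
Stage 3 [88T→80T]: ω = 4776.1239×88/80 = 5253.7363 rpm, dir flips to −; running = −5253.7363
Stage 4 [38T→91T]: ω = 5253.7363×38/91 = 2193.8679 rpm, dir flips to +; running = +2193.8679
Stage 5 [18T→18T]: ω = 2193.8679×18/18 = 2193.8679 rpm, dir flips to −; running = −2193.8679
Stage 6 [59T→47T]: ω = 2193.8679×59/47 = 2754.0044 rpm, dir flips to +; running = +2754.0044

+2754.0044 rpm (same as input, |ω| = 2754.0044 rpm)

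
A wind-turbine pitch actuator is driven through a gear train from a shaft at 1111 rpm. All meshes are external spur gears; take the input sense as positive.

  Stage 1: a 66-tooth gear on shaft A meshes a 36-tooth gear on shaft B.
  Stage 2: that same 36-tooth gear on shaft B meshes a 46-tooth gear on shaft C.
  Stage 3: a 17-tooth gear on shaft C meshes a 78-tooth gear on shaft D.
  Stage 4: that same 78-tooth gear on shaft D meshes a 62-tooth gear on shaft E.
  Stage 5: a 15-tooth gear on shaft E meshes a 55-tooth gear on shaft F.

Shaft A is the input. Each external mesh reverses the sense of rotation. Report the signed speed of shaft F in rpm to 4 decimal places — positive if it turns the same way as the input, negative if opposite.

Stage 1 [66T→36T]: ω = 1111.0000×66/36 = 2036.8333 rpm, dir flips to −; running = −2036.8333
Stage 2 [36T→46T]: ω = 2036.8333×36/46 = 1594.0435 rpm, dir flips to +; running = +1594.0435
Stage 3 [17T→78T]: ω = 1594.0435×17/78 = 347.4197 rpm, dir flips to −; running = −347.4197
Stage 4 [78T→62T]: ω = 347.4197×78/62 = 437.0764 rpm, dir flips to +; running = +437.0764
Stage 5 [15T→55T]: ω = 437.0764×15/55 = 119.2027 rpm, dir flips to −; running = −119.2027

-119.2027 rpm (opposite to input, |ω| = 119.2027 rpm)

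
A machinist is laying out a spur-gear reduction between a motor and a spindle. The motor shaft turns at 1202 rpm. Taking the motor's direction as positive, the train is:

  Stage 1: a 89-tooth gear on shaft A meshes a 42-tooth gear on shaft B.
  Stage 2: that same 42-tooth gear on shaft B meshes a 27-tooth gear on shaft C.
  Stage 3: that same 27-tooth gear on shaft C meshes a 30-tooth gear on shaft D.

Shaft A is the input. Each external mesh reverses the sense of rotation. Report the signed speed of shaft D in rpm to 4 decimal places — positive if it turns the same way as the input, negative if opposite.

-3565.9333 rpm (opposite to input, |ω| = 3565.9333 rpm)

Stage 1 [89T→42T]: ω = 1202.0000×89/42 = 2547.0952 rpm, dir flips to −; running = −2547.0952
Stage 2 [42T→27T]: ω = 2547.0952×42/27 = 3962.1481 rpm, dir flips to +; running = +3962.1481
Stage 3 [27T→30T]: ω = 3962.1481×27/30 = 3565.9333 rpm, dir flips to −; running = −3565.9333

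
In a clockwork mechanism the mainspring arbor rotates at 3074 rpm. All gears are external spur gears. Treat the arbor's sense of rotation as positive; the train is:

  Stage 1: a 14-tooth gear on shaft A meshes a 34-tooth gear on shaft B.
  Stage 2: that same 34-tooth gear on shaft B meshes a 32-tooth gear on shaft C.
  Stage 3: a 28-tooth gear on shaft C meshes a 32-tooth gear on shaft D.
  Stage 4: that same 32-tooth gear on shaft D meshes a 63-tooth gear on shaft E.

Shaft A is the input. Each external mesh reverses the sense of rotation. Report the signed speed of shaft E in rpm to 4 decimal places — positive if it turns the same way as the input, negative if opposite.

Stage 1 [14T→34T]: ω = 3074.0000×14/34 = 1265.7647 rpm, dir flips to −; running = −1265.7647
Stage 2 [34T→32T]: ω = 1265.7647×34/32 = 1344.8750 rpm, dir flips to +; running = +1344.8750
Stage 3 [28T→32T]: ω = 1344.8750×28/32 = 1176.7656 rpm, dir flips to −; running = −1176.7656
Stage 4 [32T→63T]: ω = 1176.7656×32/63 = 597.7222 rpm, dir flips to +; running = +597.7222

+597.7222 rpm (same as input, |ω| = 597.7222 rpm)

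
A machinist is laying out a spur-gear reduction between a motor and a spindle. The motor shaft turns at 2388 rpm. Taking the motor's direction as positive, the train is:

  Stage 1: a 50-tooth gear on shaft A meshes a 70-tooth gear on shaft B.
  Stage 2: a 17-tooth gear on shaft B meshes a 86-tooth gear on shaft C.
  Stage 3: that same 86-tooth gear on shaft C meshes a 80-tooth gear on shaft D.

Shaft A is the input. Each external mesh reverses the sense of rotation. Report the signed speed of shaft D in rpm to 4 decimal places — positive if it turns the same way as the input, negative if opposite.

Stage 1 [50T→70T]: ω = 2388.0000×50/70 = 1705.7143 rpm, dir flips to −; running = −1705.7143
Stage 2 [17T→86T]: ω = 1705.7143×17/86 = 337.1761 rpm, dir flips to +; running = +337.1761
Stage 3 [86T→80T]: ω = 337.1761×86/80 = 362.4643 rpm, dir flips to −; running = −362.4643

-362.4643 rpm (opposite to input, |ω| = 362.4643 rpm)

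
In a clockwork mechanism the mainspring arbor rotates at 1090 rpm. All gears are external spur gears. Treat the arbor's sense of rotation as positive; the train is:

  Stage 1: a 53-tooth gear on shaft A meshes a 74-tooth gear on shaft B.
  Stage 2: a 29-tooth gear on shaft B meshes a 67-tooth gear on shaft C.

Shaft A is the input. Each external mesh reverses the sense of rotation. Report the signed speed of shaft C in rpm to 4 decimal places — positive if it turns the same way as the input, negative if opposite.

Stage 1 [53T→74T]: ω = 1090.0000×53/74 = 780.6757 rpm, dir flips to −; running = −780.6757
Stage 2 [29T→67T]: ω = 780.6757×29/67 = 337.9044 rpm, dir flips to +; running = +337.9044

+337.9044 rpm (same as input, |ω| = 337.9044 rpm)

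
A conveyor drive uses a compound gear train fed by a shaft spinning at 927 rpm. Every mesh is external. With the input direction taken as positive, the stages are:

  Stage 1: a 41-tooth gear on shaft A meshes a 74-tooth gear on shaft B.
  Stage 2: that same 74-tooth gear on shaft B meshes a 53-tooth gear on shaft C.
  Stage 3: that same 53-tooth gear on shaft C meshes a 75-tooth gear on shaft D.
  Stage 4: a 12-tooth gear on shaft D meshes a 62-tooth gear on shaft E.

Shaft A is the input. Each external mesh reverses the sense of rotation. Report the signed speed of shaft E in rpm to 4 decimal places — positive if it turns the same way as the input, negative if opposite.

+98.0826 rpm (same as input, |ω| = 98.0826 rpm)

Stage 1 [41T→74T]: ω = 927.0000×41/74 = 513.6081 rpm, dir flips to −; running = −513.6081
Stage 2 [74T→53T]: ω = 513.6081×74/53 = 717.1132 rpm, dir flips to +; running = +717.1132
Stage 3 [53T→75T]: ω = 717.1132×53/75 = 506.7600 rpm, dir flips to −; running = −506.7600
Stage 4 [12T→62T]: ω = 506.7600×12/62 = 98.0826 rpm, dir flips to +; running = +98.0826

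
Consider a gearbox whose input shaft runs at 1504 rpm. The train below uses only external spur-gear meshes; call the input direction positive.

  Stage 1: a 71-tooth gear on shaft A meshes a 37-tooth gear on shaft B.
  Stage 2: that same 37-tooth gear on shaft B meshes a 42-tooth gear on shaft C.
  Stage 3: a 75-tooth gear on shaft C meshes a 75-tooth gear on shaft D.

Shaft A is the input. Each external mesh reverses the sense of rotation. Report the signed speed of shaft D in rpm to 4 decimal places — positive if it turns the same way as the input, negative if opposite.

Stage 1 [71T→37T]: ω = 1504.0000×71/37 = 2886.0541 rpm, dir flips to −; running = −2886.0541
Stage 2 [37T→42T]: ω = 2886.0541×37/42 = 2542.4762 rpm, dir flips to +; running = +2542.4762
Stage 3 [75T→75T]: ω = 2542.4762×75/75 = 2542.4762 rpm, dir flips to −; running = −2542.4762

-2542.4762 rpm (opposite to input, |ω| = 2542.4762 rpm)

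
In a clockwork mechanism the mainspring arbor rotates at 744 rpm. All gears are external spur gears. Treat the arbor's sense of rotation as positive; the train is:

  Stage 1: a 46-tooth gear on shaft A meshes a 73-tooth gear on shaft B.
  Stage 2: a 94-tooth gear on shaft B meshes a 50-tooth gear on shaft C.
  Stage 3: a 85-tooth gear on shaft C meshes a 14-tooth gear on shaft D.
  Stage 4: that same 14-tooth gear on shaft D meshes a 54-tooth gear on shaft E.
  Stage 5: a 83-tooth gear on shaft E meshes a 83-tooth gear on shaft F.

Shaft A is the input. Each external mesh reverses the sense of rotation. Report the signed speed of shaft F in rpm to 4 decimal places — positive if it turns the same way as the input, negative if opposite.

-1387.3656 rpm (opposite to input, |ω| = 1387.3656 rpm)

Stage 1 [46T→73T]: ω = 744.0000×46/73 = 468.8219 rpm, dir flips to −; running = −468.8219
Stage 2 [94T→50T]: ω = 468.8219×94/50 = 881.3852 rpm, dir flips to +; running = +881.3852
Stage 3 [85T→14T]: ω = 881.3852×85/14 = 5351.2673 rpm, dir flips to −; running = −5351.2673
Stage 4 [14T→54T]: ω = 5351.2673×14/54 = 1387.3656 rpm, dir flips to +; running = +1387.3656
Stage 5 [83T→83T]: ω = 1387.3656×83/83 = 1387.3656 rpm, dir flips to −; running = −1387.3656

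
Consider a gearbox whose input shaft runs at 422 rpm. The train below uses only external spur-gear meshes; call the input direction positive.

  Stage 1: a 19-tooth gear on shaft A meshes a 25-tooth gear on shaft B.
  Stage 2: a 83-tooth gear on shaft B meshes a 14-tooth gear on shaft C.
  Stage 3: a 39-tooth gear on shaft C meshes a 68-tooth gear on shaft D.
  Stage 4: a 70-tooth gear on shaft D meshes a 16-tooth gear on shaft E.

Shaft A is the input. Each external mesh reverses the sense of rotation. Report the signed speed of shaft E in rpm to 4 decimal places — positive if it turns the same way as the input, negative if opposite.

Stage 1 [19T→25T]: ω = 422.0000×19/25 = 320.7200 rpm, dir flips to −; running = −320.7200
Stage 2 [83T→14T]: ω = 320.7200×83/14 = 1901.4114 rpm, dir flips to +; running = +1901.4114
Stage 3 [39T→68T]: ω = 1901.4114×39/68 = 1090.5154 rpm, dir flips to −; running = −1090.5154
Stage 4 [70T→16T]: ω = 1090.5154×70/16 = 4771.0048 rpm, dir flips to +; running = +4771.0048

+4771.0048 rpm (same as input, |ω| = 4771.0048 rpm)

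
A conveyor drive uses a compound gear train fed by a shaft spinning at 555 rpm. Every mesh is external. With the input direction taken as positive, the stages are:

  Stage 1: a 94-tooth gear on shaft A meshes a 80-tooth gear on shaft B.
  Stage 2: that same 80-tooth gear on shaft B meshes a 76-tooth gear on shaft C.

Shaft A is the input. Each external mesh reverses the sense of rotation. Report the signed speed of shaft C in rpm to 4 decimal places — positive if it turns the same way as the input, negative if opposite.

Stage 1 [94T→80T]: ω = 555.0000×94/80 = 652.1250 rpm, dir flips to −; running = −652.1250
Stage 2 [80T→76T]: ω = 652.1250×80/76 = 686.4474 rpm, dir flips to +; running = +686.4474

+686.4474 rpm (same as input, |ω| = 686.4474 rpm)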